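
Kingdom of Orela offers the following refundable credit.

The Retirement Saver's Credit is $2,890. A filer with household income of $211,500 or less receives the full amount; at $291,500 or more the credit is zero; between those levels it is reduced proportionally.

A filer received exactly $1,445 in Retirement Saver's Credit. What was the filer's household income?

$1,445 is 1,445/2,890 of the full $2,890, so 1,445/2,890 of the $80,000 range has been used: income = $211,500 + $80,000 × 1,445/2,890 = $251,500.

$251,500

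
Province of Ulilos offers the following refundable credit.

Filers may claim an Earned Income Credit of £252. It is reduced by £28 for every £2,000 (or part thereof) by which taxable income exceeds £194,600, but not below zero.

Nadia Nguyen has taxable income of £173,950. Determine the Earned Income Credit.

Earned Income Credit: £173,950 is at or below the £194,600 threshold, so the full £252 applies.

£252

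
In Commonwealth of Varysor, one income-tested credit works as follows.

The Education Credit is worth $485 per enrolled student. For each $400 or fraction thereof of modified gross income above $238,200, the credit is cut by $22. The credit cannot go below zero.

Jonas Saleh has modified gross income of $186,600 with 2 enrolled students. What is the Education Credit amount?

Education Credit: base = 2 × $485 = $970. $186,600 is at or below the $238,200 threshold, so the full $970 applies.

$970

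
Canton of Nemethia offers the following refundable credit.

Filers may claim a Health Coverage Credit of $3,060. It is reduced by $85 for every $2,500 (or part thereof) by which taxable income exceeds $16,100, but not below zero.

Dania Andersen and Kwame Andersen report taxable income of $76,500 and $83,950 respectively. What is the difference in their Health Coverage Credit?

Dania ($76,500): Health Coverage Credit: income exceeds $16,100 by $60,400, which is 25 full-or-partial $2,500 increments; reduction = 25 × $85 = $2,125, leaving $935.
Kwame ($83,950): Health Coverage Credit: income exceeds $16,100 by $67,850, which is 28 full-or-partial $2,500 increments; reduction = 28 × $85 = $2,380, leaving $680.
Difference: |$935 − $680| = $255.

$255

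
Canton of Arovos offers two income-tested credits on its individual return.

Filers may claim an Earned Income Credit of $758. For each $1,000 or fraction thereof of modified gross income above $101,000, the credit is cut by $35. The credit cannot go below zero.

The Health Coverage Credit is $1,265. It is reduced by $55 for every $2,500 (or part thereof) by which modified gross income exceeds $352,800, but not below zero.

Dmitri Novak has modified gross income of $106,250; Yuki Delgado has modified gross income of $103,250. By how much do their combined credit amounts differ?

Dmitri ($106,250): Earned Income Credit: income exceeds $101,000 by $5,250, which is 6 full-or-partial $1,000 increments; reduction = 6 × $35 = $210, leaving $548. Health Coverage Credit: $106,250 is at or below the $352,800 threshold, so the full $1,265 applies. total $548 + $1,265 = $1,813
Yuki ($103,250): Earned Income Credit: income exceeds $101,000 by $2,250, which is 3 full-or-partial $1,000 increments; reduction = 3 × $35 = $105, leaving $653. Health Coverage Credit: $103,250 is at or below the $352,800 threshold, so the full $1,265 applies. total $653 + $1,265 = $1,918
Difference: |$1,813 − $1,918| = $105.

$105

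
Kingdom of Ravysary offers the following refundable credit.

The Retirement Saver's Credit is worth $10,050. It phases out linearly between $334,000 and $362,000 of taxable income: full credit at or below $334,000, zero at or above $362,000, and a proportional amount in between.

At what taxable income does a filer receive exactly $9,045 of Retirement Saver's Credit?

$336,800

$9,045 is 9,045/10,050 of the full $10,050, so 1,005/10,050 of the $28,000 range has been used: income = $334,000 + $28,000 × 1,005/10,050 = $336,800.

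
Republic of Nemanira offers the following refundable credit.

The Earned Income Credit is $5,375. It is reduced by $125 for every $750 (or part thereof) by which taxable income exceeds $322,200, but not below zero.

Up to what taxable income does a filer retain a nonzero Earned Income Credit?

After 42 increments the reduction is 42 × $125 = $5,250, leaving $125; one more increment wipes it out. Increment 42 ends at excess 42 × $750 = $31,500, so the highest qualifying income is $322,200 + $31,500 = $353,700.

$353,700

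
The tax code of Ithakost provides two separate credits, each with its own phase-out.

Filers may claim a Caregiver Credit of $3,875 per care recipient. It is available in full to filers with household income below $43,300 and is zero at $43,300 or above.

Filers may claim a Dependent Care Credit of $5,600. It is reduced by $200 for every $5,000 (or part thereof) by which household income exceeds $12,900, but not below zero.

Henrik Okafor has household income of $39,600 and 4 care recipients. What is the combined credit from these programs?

$19,900

Caregiver Credit: base = 4 × $3,875 = $15,500. $39,600 is below the $43,300 cutoff, so the full $15,500 applies.
Dependent Care Credit: income exceeds $12,900 by $26,700, which is 6 full-or-partial $5,000 increments; reduction = 6 × $200 = $1,200, leaving $4,400.
Total: $15,500 + $4,400 = $19,900.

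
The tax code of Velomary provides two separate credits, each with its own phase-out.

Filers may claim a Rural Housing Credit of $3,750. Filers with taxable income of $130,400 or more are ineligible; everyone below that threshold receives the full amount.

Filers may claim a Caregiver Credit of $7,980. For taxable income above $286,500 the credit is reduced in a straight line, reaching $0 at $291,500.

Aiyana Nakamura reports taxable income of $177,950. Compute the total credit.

Rural Housing Credit: $177,950 meets or exceeds the $130,400 cutoff, so the credit is $0.
Caregiver Credit: $177,950 is at or below the $286,500 threshold, so the full $7,980 applies.
Total: $0 + $7,980 = $7,980.

$7,980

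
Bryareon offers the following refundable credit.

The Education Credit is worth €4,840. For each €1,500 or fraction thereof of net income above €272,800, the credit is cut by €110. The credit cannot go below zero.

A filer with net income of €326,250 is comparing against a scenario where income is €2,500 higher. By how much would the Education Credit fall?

At €326,250 — income exceeds €272,800 by €53,450, which is 36 full-or-partial €1,500 increments; reduction = 36 × €110 = €3,960, leaving €880.
At €328,750 — income exceeds €272,800 by €55,950, which is 38 full-or-partial €1,500 increments; reduction = 38 × €110 = €4,180, leaving €660.
Lost: €880 − €660 = €220.

€220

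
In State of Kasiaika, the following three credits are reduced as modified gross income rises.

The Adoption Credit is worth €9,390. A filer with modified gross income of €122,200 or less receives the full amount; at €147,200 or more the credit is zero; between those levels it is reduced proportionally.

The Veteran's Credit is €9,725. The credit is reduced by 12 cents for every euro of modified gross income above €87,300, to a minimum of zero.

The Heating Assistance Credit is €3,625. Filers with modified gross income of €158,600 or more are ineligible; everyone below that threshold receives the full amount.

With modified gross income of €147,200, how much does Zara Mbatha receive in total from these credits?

Adoption Credit: €147,200 is at or above €147,200, so the credit is €0.
Veteran's Credit: 12% of the €59,900 excess over €87,300 is €7,188; credit = €9,725 − €7,188 = €2,537.
Heating Assistance Credit: €147,200 is below the €158,600 cutoff, so the full €3,625 applies.
Total: €0 + €2,537 + €3,625 = €6,162.

€6,162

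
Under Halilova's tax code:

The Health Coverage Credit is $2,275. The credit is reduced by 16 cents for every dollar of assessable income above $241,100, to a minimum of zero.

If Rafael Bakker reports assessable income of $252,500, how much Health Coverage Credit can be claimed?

Health Coverage Credit: 16% of the $11,400 excess over $241,100 is $1,824; credit = $2,275 − $1,824 = $451.

$451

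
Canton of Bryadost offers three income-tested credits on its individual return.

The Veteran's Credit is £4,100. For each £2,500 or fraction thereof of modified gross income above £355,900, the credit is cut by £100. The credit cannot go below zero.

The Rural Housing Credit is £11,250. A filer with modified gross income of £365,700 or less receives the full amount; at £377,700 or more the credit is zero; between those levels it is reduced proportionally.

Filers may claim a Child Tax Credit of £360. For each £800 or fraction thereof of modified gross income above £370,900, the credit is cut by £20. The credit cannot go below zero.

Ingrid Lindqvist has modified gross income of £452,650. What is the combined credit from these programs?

Veteran's Credit: income exceeds £355,900 by £96,750, which is 39 full-or-partial £2,500 increments; reduction = 39 × £100 = £3,900, leaving £200.
Rural Housing Credit: £452,650 is at or above £377,700, so the credit is £0.
Child Tax Credit: income exceeds £370,900 by £81,750 → 103 increments × £20 = £2,060 ≥ base, so the credit is £0.
Total: £200 + £0 + £0 = £200.

£200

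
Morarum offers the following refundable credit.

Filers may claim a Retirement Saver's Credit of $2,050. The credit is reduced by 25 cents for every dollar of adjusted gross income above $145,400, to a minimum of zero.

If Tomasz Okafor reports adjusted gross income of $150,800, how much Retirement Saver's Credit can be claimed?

Retirement Saver's Credit: 25% of the $5,400 excess over $145,400 is $1,350; credit = $2,050 − $1,350 = $700.

$700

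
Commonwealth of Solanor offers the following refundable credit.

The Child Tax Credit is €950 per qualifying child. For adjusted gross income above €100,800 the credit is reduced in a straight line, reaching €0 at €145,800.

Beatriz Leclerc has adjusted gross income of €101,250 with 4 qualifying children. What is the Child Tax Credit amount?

€3,762

Child Tax Credit: base = 4 × €950 = €3,800. €101,250 is €450 into a €45,000 phase-out range, leaving 44,550/45,000 of the credit: €3,800 × 44,550/45,000 = €3,762.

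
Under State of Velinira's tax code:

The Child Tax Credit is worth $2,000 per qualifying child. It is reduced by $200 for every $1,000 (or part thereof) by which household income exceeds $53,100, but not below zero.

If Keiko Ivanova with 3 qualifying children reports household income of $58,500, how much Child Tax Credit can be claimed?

Child Tax Credit: base = 3 × $2,000 = $6,000. income exceeds $53,100 by $5,400, which is 6 full-or-partial $1,000 increments; reduction = 6 × $200 = $1,200, leaving $4,800.

$4,800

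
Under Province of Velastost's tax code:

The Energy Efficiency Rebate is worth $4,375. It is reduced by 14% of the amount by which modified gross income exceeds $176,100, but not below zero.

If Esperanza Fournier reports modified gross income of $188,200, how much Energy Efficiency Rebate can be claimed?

Energy Efficiency Rebate: 14% of the $12,100 excess over $176,100 is $1,694; credit = $4,375 − $1,694 = $2,681.

$2,681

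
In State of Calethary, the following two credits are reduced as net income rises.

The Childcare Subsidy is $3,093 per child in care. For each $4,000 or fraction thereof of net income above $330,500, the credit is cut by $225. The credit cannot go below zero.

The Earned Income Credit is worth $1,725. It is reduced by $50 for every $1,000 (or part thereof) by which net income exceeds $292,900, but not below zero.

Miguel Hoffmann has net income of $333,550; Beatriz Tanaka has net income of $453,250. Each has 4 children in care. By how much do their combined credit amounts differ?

$6,750

Miguel ($333,550): Childcare Subsidy: base = 4 × $3,093 = $12,372. income exceeds $330,500 by $3,050, which is 1 full-or-partial $4,000 increment; reduction = 1 × $225 = $225, leaving $12,147. Earned Income Credit: income exceeds $292,900 by $40,650 → 41 increments × $50 = $2,050 ≥ base, so the credit is $0. total $12,147 + $0 = $12,147
Beatriz ($453,250): Childcare Subsidy: base = 4 × $3,093 = $12,372. income exceeds $330,500 by $122,750, which is 31 full-or-partial $4,000 increments; reduction = 31 × $225 = $6,975, leaving $5,397. Earned Income Credit: income exceeds $292,900 by $160,350 → 161 increments × $50 = $8,050 ≥ base, so the credit is $0. total $5,397 + $0 = $5,397
Difference: |$12,147 − $5,397| = $6,750.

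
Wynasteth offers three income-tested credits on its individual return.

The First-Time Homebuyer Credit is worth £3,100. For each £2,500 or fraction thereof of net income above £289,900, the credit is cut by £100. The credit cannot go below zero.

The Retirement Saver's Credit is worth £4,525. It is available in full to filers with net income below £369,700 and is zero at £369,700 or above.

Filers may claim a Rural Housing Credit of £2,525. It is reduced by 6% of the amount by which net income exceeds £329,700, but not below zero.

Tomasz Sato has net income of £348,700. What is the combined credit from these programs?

£6,610

First-Time Homebuyer Credit: income exceeds £289,900 by £58,800, which is 24 full-or-partial £2,500 increments; reduction = 24 × £100 = £2,400, leaving £700.
Retirement Saver's Credit: £348,700 is below the £369,700 cutoff, so the full £4,525 applies.
Rural Housing Credit: 6% of the £19,000 excess over £329,700 is £1,140; credit = £2,525 − £1,140 = £1,385.
Total: £700 + £4,525 + £1,385 = £6,610.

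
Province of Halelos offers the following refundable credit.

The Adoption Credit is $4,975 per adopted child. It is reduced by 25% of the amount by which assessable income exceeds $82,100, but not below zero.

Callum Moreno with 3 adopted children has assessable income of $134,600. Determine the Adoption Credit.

Adoption Credit: base = 3 × $4,975 = $14,925. 25% of the $52,500 excess over $82,100 is $13,125; credit = $14,925 − $13,125 = $1,800.

$1,800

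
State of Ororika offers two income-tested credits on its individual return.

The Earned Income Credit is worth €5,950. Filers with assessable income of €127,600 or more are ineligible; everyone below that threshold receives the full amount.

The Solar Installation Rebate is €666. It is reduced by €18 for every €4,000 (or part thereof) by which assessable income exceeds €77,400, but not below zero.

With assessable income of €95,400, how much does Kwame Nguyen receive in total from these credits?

Earned Income Credit: €95,400 is below the €127,600 cutoff, so the full €5,950 applies.
Solar Installation Rebate: income exceeds €77,400 by €18,000, which is 5 full-or-partial €4,000 increments; reduction = 5 × €18 = €90, leaving €576.
Total: €5,950 + €576 = €6,526.

€6,526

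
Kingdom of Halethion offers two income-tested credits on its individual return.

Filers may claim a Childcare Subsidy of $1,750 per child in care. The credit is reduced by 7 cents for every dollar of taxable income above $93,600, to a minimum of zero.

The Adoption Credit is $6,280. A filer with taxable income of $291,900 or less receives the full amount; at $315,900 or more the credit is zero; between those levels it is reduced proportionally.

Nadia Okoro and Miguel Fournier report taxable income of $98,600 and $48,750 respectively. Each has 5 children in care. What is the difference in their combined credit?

$350

Nadia ($98,600): Childcare Subsidy: base = 5 × $1,750 = $8,750. 7% of the $5,000 excess over $93,600 is $350; credit = $8,750 − $350 = $8,400. Adoption Credit: $98,600 is at or below the $291,900 threshold, so the full $6,280 applies. total $8,400 + $6,280 = $14,680
Miguel ($48,750): Childcare Subsidy: base = 5 × $1,750 = $8,750. $48,750 is at or below the $93,600 threshold, so the full $8,750 applies. Adoption Credit: $48,750 is at or below the $291,900 threshold, so the full $6,280 applies. total $8,750 + $6,280 = $15,030
Difference: |$14,680 − $15,030| = $350.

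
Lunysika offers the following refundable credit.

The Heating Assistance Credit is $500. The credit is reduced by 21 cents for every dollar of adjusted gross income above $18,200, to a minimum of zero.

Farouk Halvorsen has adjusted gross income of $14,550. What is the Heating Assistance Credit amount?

$500

Heating Assistance Credit: $14,550 is at or below the $18,200 threshold, so the full $500 applies.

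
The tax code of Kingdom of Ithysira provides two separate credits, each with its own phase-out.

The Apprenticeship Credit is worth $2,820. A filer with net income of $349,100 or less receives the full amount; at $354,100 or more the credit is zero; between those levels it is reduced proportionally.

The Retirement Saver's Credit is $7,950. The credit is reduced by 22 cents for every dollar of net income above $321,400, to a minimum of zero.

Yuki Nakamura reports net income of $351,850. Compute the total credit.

$2,520

Apprenticeship Credit: $351,850 is $2,750 into a $5,000 phase-out range, leaving 2,250/5,000 of the credit: $2,820 × 2,250/5,000 = $1,269.
Retirement Saver's Credit: 22% of the $30,450 excess over $321,400 is $6,699; credit = $7,950 − $6,699 = $1,251.
Total: $1,269 + $1,251 = $2,520.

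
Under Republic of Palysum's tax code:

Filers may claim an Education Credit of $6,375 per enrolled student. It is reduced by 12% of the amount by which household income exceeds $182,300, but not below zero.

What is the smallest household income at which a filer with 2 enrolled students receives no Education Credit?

$288,550

Full credit = 2 × $6,375 = $12,750.
The credit falls by 12% of each dollar above $182,300, so it reaches zero when the excess is $12,750 / 12% = $106,250: income = $182,300 + $106,250 = $288,550.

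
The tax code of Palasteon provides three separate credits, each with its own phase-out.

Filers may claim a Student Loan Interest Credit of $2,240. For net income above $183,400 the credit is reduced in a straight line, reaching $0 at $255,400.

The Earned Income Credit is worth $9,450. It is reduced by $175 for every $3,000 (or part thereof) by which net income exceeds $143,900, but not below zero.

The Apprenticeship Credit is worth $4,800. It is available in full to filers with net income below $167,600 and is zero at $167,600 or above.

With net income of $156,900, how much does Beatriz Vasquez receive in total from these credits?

Student Loan Interest Credit: $156,900 is at or below the $183,400 threshold, so the full $2,240 applies.
Earned Income Credit: income exceeds $143,900 by $13,000, which is 5 full-or-partial $3,000 increments; reduction = 5 × $175 = $875, leaving $8,575.
Apprenticeship Credit: $156,900 is below the $167,600 cutoff, so the full $4,800 applies.
Total: $2,240 + $8,575 + $4,800 = $15,615.

$15,615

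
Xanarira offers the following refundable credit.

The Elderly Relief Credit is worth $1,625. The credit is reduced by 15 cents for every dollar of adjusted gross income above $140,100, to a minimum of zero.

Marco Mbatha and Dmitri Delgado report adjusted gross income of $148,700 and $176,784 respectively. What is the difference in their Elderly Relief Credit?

Marco ($148,700): Elderly Relief Credit: 15% of the $8,600 excess over $140,100 is $1,290; credit = $1,625 − $1,290 = $335.
Dmitri ($176,784): Elderly Relief Credit: 15% of the $36,684 excess over $140,100 is $5,502.60 ≥ base, so the credit is $0.
Difference: |$335 − $0| = $335.

$335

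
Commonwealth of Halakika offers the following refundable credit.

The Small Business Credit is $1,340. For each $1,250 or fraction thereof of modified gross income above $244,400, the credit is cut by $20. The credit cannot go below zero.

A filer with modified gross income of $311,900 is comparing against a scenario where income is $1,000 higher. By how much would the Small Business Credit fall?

$20

At $311,900 — income exceeds $244,400 by $67,500, which is 54 full-or-partial $1,250 increments; reduction = 54 × $20 = $1,080, leaving $260.
At $312,900 — income exceeds $244,400 by $68,500, which is 55 full-or-partial $1,250 increments; reduction = 55 × $20 = $1,100, leaving $240.
Lost: $260 − $240 = $20.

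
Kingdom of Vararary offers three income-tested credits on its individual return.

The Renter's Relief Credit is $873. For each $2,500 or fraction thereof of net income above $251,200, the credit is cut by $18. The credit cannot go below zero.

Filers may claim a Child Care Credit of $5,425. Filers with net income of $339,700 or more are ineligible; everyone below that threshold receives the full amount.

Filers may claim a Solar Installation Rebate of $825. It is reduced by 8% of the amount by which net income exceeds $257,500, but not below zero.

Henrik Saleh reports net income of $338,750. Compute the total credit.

$5,650

Renter's Relief Credit: income exceeds $251,200 by $87,550, which is 36 full-or-partial $2,500 increments; reduction = 36 × $18 = $648, leaving $225.
Child Care Credit: $338,750 is below the $339,700 cutoff, so the full $5,425 applies.
Solar Installation Rebate: 8% of the $81,250 excess over $257,500 is $6,500 ≥ base, so the credit is $0.
Total: $225 + $5,425 + $0 = $5,650.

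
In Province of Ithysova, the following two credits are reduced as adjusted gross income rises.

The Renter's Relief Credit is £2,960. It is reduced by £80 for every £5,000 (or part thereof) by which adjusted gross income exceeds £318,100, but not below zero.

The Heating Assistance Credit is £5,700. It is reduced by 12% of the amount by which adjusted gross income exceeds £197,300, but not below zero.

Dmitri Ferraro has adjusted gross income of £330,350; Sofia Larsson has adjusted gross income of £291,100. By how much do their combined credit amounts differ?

£240

Dmitri (£330,350): Renter's Relief Credit: income exceeds £318,100 by £12,250, which is 3 full-or-partial £5,000 increments; reduction = 3 × £80 = £240, leaving £2,720. Heating Assistance Credit: 12% of the £133,050 excess over £197,300 is £15,966 ≥ base, so the credit is £0. total £2,720 + £0 = £2,720
Sofia (£291,100): Renter's Relief Credit: £291,100 is at or below the £318,100 threshold, so the full £2,960 applies. Heating Assistance Credit: 12% of the £93,800 excess over £197,300 is £11,256 ≥ base, so the credit is £0. total £2,960 + £0 = £2,960
Difference: |£2,720 − £2,960| = £240.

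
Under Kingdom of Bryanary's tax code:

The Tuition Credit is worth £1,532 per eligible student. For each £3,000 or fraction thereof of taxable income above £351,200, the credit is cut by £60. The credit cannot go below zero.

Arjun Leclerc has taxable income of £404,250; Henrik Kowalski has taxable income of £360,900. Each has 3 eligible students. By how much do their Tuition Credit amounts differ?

Arjun (£404,250): Tuition Credit: base = 3 × £1,532 = £4,596. income exceeds £351,200 by £53,050, which is 18 full-or-partial £3,000 increments; reduction = 18 × £60 = £1,080, leaving £3,516.
Henrik (£360,900): Tuition Credit: base = 3 × £1,532 = £4,596. income exceeds £351,200 by £9,700, which is 4 full-or-partial £3,000 increments; reduction = 4 × £60 = £240, leaving £4,356.
Difference: |£3,516 − £4,356| = £840.

£840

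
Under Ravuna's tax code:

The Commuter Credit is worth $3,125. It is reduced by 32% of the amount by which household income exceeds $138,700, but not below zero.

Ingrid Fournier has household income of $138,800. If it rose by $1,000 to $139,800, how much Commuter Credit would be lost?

$320

At $138,800 — 32% of the $100 excess over $138,700 is $32; credit = $3,125 − $32 = $3,093.
At $139,800 — 32% of the $1,100 excess over $138,700 is $352; credit = $3,125 − $352 = $2,773.
Lost: $3,093 − $2,773 = $320.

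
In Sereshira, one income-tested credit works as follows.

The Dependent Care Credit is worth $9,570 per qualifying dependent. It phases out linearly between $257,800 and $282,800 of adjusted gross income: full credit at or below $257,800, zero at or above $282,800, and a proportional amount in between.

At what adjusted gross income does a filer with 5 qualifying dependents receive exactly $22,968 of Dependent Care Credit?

$270,800

Full credit = 5 × $9,570 = $47,850.
$22,968 is 22,968/47,850 of the full $47,850, so 24,882/47,850 of the $25,000 range has been used: income = $257,800 + $25,000 × 24,882/47,850 = $270,800.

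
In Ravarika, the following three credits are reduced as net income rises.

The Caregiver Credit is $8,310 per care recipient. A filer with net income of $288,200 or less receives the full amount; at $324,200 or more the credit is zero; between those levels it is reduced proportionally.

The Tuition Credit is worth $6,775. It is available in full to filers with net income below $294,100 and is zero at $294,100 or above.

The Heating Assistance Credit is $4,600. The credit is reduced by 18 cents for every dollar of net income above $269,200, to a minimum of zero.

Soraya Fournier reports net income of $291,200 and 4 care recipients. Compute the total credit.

$37,885

Caregiver Credit: base = 4 × $8,310 = $33,240. $291,200 is $3,000 into a $36,000 phase-out range, leaving 33,000/36,000 of the credit: $33,240 × 33,000/36,000 = $30,470.
Tuition Credit: $291,200 is below the $294,100 cutoff, so the full $6,775 applies.
Heating Assistance Credit: 18% of the $22,000 excess over $269,200 is $3,960; credit = $4,600 − $3,960 = $640.
Total: $30,470 + $6,775 + $640 = $37,885.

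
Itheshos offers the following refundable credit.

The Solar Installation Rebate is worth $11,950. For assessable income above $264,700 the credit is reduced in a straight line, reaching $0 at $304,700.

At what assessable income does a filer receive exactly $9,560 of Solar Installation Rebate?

$272,700

$9,560 is 9,560/11,950 of the full $11,950, so 2,390/11,950 of the $40,000 range has been used: income = $264,700 + $40,000 × 2,390/11,950 = $272,700.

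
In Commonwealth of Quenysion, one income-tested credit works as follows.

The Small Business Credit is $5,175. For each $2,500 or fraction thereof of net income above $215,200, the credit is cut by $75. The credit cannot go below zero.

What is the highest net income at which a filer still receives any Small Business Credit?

After 68 increments the reduction is 68 × $75 = $5,100, leaving $75; one more increment wipes it out. Increment 68 ends at excess 68 × $2,500 = $170,000, so the highest qualifying income is $215,200 + $170,000 = $385,200.

$385,200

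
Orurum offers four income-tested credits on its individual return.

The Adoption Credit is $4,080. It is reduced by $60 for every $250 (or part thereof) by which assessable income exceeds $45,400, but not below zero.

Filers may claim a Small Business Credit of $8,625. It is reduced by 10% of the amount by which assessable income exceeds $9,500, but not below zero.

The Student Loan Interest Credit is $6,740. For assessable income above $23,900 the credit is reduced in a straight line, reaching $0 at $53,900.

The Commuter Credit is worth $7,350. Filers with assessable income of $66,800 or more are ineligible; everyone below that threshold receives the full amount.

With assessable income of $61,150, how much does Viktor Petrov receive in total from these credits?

Adoption Credit: income exceeds $45,400 by $15,750, which is 63 full-or-partial $250 increments; reduction = 63 × $60 = $3,780, leaving $300.
Small Business Credit: 10% of the $51,650 excess over $9,500 is $5,165; credit = $8,625 − $5,165 = $3,460.
Student Loan Interest Credit: $61,150 is at or above $53,900, so the credit is $0.
Commuter Credit: $61,150 is below the $66,800 cutoff, so the full $7,350 applies.
Total: $300 + $3,460 + $0 + $7,350 = $11,110.

$11,110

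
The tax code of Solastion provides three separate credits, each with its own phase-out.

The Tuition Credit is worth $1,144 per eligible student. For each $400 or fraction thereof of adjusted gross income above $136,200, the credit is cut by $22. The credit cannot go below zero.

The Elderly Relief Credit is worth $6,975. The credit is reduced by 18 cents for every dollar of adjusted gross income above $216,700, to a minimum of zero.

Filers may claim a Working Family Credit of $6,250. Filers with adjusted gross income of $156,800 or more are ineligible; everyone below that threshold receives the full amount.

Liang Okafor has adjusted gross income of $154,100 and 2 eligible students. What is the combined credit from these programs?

Tuition Credit: base = 2 × $1,144 = $2,288. income exceeds $136,200 by $17,900, which is 45 full-or-partial $400 increments; reduction = 45 × $22 = $990, leaving $1,298.
Elderly Relief Credit: $154,100 is at or below the $216,700 threshold, so the full $6,975 applies.
Working Family Credit: $154,100 is below the $156,800 cutoff, so the full $6,250 applies.
Total: $1,298 + $6,975 + $6,250 = $14,523.

$14,523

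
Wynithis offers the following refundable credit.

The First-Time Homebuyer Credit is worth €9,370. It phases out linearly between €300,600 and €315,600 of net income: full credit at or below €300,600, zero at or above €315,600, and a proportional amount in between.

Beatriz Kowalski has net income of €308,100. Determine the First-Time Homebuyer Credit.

First-Time Homebuyer Credit: €308,100 is €7,500 into a €15,000 phase-out range, leaving 7,500/15,000 of the credit: €9,370 × 7,500/15,000 = €4,685.

€4,685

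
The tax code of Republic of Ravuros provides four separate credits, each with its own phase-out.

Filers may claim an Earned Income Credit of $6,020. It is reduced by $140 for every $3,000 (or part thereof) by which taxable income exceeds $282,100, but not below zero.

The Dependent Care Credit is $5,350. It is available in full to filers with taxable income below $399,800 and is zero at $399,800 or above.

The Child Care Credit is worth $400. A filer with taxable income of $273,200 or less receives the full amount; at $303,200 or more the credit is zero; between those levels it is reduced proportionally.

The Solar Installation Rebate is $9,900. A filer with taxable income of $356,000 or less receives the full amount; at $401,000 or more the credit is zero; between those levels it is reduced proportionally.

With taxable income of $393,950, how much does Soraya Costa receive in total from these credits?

$7,601

Earned Income Credit: income exceeds $282,100 by $111,850, which is 38 full-or-partial $3,000 increments; reduction = 38 × $140 = $5,320, leaving $700.
Dependent Care Credit: $393,950 is below the $399,800 cutoff, so the full $5,350 applies.
Child Care Credit: $393,950 is at or above $303,200, so the credit is $0.
Solar Installation Rebate: $393,950 is $37,950 into a $45,000 phase-out range, leaving 7,050/45,000 of the credit: $9,900 × 7,050/45,000 = $1,551.
Total: $700 + $5,350 + $0 + $1,551 = $7,601.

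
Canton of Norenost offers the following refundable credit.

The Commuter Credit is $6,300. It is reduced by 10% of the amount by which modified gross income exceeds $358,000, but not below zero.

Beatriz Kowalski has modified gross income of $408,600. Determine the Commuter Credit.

$1,240

Commuter Credit: 10% of the $50,600 excess over $358,000 is $5,060; credit = $6,300 − $5,060 = $1,240.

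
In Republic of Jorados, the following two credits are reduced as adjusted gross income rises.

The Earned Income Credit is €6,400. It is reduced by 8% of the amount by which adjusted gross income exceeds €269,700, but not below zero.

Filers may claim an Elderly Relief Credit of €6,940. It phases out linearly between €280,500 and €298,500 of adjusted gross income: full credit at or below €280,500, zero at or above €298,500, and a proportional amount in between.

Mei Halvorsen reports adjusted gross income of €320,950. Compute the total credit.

Earned Income Credit: 8% of the €51,250 excess over €269,700 is €4,100; credit = €6,400 − €4,100 = €2,300.
Elderly Relief Credit: €320,950 is at or above €298,500, so the credit is €0.
Total: €2,300 + €0 = €2,300.

€2,300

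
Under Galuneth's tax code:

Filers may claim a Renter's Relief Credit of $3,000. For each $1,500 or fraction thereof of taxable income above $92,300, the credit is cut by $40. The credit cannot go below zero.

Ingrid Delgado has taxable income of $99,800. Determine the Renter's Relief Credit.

Renter's Relief Credit: income exceeds $92,300 by $7,500, which is 5 full-or-partial $1,500 increments; reduction = 5 × $40 = $200, leaving $2,800.

$2,800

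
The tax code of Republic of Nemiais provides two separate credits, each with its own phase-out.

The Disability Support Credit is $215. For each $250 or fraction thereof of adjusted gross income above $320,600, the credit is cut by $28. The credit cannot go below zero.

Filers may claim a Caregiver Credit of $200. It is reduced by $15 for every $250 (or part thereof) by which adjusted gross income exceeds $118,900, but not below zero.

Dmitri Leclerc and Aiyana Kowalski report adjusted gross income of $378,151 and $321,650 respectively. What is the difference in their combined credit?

$75

Dmitri ($378,151): Disability Support Credit: income exceeds $320,600 by $57,551 → 231 increments × $28 = $6,468 ≥ base, so the credit is $0. Caregiver Credit: income exceeds $118,900 by $259,251 → 1038 increments × $15 = $15,570 ≥ base, so the credit is $0. total $0 + $0 = $0
Aiyana ($321,650): Disability Support Credit: income exceeds $320,600 by $1,050, which is 5 full-or-partial $250 increments; reduction = 5 × $28 = $140, leaving $75. Caregiver Credit: income exceeds $118,900 by $202,750 → 811 increments × $15 = $12,165 ≥ base, so the credit is $0. total $75 + $0 = $75
Difference: |$0 − $75| = $75.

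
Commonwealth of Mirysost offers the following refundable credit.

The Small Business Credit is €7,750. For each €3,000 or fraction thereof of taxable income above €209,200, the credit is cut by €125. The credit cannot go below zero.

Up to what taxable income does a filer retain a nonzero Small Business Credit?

After 61 increments the reduction is 61 × €125 = €7,625, leaving €125; one more increment wipes it out. Increment 61 ends at excess 61 × €3,000 = €183,000, so the highest qualifying income is €209,200 + €183,000 = €392,200.

€392,200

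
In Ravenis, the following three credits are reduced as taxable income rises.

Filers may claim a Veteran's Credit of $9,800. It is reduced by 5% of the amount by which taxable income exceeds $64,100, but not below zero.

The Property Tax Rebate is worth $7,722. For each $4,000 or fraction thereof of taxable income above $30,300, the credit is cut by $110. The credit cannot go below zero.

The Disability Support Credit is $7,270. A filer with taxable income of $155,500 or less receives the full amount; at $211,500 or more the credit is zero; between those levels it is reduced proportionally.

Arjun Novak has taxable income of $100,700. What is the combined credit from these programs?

$20,982

Veteran's Credit: 5% of the $36,600 excess over $64,100 is $1,830; credit = $9,800 − $1,830 = $7,970.
Property Tax Rebate: income exceeds $30,300 by $70,400, which is 18 full-or-partial $4,000 increments; reduction = 18 × $110 = $1,980, leaving $5,742.
Disability Support Credit: $100,700 is at or below the $155,500 threshold, so the full $7,270 applies.
Total: $7,970 + $5,742 + $7,270 = $20,982.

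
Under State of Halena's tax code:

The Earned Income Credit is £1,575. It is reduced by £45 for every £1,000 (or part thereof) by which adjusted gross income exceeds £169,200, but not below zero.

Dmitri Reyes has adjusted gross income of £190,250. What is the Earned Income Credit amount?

Earned Income Credit: income exceeds £169,200 by £21,050, which is 22 full-or-partial £1,000 increments; reduction = 22 × £45 = £990, leaving £585.

£585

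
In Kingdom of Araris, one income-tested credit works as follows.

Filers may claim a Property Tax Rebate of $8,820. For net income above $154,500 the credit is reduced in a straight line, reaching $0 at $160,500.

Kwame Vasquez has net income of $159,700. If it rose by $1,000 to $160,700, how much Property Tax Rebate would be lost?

At $159,700 — $159,700 is $5,200 into a $6,000 phase-out range, leaving 800/6,000 of the credit: $8,820 × 800/6,000 = $1,176.
At $160,700 — $160,700 is at or above $160,500, so the credit is $0.
Lost: $1,176 − $0 = $1,176.

$1,176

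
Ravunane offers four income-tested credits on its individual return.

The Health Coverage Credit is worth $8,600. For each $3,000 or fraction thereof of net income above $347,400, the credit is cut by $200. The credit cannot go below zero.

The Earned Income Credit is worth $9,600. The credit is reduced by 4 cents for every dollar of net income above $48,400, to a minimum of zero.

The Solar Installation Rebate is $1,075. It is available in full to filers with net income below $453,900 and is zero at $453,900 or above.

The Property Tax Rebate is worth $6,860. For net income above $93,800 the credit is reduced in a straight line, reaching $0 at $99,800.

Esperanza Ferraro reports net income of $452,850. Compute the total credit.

Health Coverage Credit: income exceeds $347,400 by $105,450, which is 36 full-or-partial $3,000 increments; reduction = 36 × $200 = $7,200, leaving $1,400.
Earned Income Credit: 4% of the $404,450 excess over $48,400 is $16,178 ≥ base, so the credit is $0.
Solar Installation Rebate: $452,850 is below the $453,900 cutoff, so the full $1,075 applies.
Property Tax Rebate: $452,850 is at or above $99,800, so the credit is $0.
Total: $1,400 + $0 + $1,075 + $0 = $2,475.

$2,475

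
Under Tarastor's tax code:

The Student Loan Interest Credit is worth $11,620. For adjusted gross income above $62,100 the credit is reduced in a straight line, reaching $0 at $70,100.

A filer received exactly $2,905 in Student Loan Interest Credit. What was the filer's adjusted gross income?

$68,100

$2,905 is 2,905/11,620 of the full $11,620, so 8,715/11,620 of the $8,000 range has been used: income = $62,100 + $8,000 × 8,715/11,620 = $68,100.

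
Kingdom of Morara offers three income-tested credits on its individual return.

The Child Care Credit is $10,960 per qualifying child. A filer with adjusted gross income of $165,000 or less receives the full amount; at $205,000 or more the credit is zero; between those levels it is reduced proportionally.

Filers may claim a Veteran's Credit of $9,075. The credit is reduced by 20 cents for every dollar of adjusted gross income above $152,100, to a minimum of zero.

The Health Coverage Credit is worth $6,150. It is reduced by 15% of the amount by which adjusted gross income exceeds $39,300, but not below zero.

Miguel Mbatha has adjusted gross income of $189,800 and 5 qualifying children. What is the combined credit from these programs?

Child Care Credit: base = 5 × $10,960 = $54,800. $189,800 is $24,800 into a $40,000 phase-out range, leaving 15,200/40,000 of the credit: $54,800 × 15,200/40,000 = $20,824.
Veteran's Credit: 20% of the $37,700 excess over $152,100 is $7,540; credit = $9,075 − $7,540 = $1,535.
Health Coverage Credit: 15% of the $150,500 excess over $39,300 is $22,575 ≥ base, so the credit is $0.
Total: $20,824 + $1,535 + $0 = $22,359.

$22,359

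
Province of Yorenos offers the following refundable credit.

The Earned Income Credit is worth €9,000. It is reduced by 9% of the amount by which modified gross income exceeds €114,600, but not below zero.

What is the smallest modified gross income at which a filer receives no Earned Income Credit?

The credit falls by 9% of each euro above €114,600, so it reaches zero when the excess is €9,000 / 9% = €100,000: income = €114,600 + €100,000 = €214,600.

€214,600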